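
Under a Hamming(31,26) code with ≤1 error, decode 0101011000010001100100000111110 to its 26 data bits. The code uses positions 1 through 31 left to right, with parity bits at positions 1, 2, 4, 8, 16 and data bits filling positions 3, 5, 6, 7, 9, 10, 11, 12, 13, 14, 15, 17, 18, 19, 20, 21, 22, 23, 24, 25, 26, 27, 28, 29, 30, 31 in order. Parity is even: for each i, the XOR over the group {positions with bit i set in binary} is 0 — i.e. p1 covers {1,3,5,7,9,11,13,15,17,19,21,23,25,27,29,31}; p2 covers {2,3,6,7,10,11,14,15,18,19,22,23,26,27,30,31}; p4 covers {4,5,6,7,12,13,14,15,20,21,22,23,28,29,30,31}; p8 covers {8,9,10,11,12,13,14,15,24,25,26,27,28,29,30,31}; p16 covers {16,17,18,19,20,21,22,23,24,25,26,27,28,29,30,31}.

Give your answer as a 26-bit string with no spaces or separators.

s1 (pos 1,3,5,7,9,11,13,15,17,19,21,23,25,27,29,31): 0⊕0⊕0⊕1⊕0⊕0⊕0⊕0⊕1⊕0⊕0⊕0⊕0⊕1⊕1⊕0 = 0
s2 (pos 2,3,6,7,10,11,14,15,18,19,22,23,26,27,30,31): 1⊕0⊕1⊕1⊕0⊕0⊕0⊕0⊕0⊕0⊕0⊕0⊕1⊕1⊕1⊕0 = 0
s4 (pos 4,5,6,7,12,13,14,15,20,21,22,23,28,29,30,31): 1⊕0⊕1⊕1⊕1⊕0⊕0⊕0⊕1⊕0⊕0⊕0⊕1⊕1⊕1⊕0 = 0
s8 (pos 8,9,10,11,12,13,14,15,24,25,26,27,28,29,30,31): 0⊕0⊕0⊕0⊕1⊕0⊕0⊕0⊕0⊕0⊕1⊕1⊕1⊕1⊕1⊕0 = 0
s16 (pos 16,17,18,19,20,21,22,23,24,25,26,27,28,29,30,31): 1⊕1⊕0⊕0⊕1⊕0⊕0⊕0⊕0⊕0⊕1⊕1⊕1⊕1⊕1⊕0 = 0
Syndrome s16…s1 = 00000 → no error.
Read data bits from positions 3,5,6,7,9,10,11,12,13,14,15,17,18,19,20,21,22,23,24,25,26,27,28,29,30,31: 00110001000100100000111110

00110001000100100000111110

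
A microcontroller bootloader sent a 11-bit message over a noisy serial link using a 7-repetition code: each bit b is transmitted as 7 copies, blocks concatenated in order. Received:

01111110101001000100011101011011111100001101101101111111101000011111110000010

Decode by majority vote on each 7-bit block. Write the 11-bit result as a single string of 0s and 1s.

10011011010

Block 1 (0111111): 6 ones → 1
Block 2 (0101001): 3 ones → 0
Block 3 (0001000): 1 one → 0
Block 4 (1110101): 5 ones → 1
Block 5 (1011111): 6 ones → 1
Block 6 (1000011): 3 ones → 0
Block 7 (0110110): 4 ones → 1
Block 8 (1111111): 7 ones → 1
Block 9 (1010000): 2 ones → 0
Block 10 (1111111): 7 ones → 1
Block 11 (0000010): 1 one → 0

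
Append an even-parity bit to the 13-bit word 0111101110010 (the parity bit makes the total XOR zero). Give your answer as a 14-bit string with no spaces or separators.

01111011100100

XOR of the 13 data bits: 0⊕1⊕1⊕1⊕1⊕0⊕1⊕1⊕1⊕0⊕0⊕1⊕0 = 0
Parity bit = 0 (so all 14 bits XOR to 0).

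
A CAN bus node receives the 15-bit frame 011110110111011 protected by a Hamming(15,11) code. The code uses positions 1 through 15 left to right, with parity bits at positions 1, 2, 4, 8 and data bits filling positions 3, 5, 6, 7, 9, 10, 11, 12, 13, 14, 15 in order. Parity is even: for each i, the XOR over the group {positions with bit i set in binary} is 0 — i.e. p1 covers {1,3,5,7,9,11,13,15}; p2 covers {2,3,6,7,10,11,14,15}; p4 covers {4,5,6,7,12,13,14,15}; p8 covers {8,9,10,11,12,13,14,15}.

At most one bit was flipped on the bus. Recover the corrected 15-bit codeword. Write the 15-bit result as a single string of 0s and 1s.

s1 (pos 1,3,5,7,9,11,13,15): 0⊕1⊕1⊕1⊕0⊕1⊕0⊕1 = 1
s2 (pos 2,3,6,7,10,11,14,15): 1⊕1⊕0⊕1⊕1⊕1⊕1⊕1 = 1
s4 (pos 4,5,6,7,12,13,14,15): 1⊕1⊕0⊕1⊕1⊕0⊕1⊕1 = 0
s8 (pos 8,9,10,11,12,13,14,15): 1⊕0⊕1⊕1⊕1⊕0⊕1⊕1 = 0
Syndrome s8…s1 = 0011 → error at position 3.
Flip position 3: 011110110111011 → 010110110111011

010110110111011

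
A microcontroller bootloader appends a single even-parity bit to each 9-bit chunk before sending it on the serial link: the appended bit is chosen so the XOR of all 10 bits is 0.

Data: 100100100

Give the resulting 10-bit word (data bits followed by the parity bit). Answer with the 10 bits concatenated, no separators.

1001001001

XOR of the 9 data bits: 1⊕0⊕0⊕1⊕0⊕0⊕1⊕0⊕0 = 1
Parity bit = 1 (so all 10 bits XOR to 0).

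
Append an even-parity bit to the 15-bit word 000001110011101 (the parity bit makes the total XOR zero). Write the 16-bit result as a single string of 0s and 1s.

0000011100111011

XOR of the 15 data bits: 0⊕0⊕0⊕0⊕0⊕1⊕1⊕1⊕0⊕0⊕1⊕1⊕1⊕0⊕1 = 1
Parity bit = 1 (so all 16 bits XOR to 0).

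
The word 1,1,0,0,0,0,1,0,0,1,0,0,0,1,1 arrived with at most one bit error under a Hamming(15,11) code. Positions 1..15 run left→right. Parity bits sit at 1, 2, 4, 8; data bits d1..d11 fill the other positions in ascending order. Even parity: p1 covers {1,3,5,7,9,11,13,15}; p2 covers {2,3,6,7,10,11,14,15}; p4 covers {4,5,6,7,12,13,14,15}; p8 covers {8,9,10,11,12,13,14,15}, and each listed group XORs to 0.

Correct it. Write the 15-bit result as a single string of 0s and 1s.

110000100100010

s1 (pos 1,3,5,7,9,11,13,15): 1⊕0⊕0⊕1⊕0⊕0⊕0⊕1 = 1
s2 (pos 2,3,6,7,10,11,14,15): 1⊕0⊕0⊕1⊕1⊕0⊕1⊕1 = 1
s4 (pos 4,5,6,7,12,13,14,15): 0⊕0⊕0⊕1⊕0⊕0⊕1⊕1 = 1
s8 (pos 8,9,10,11,12,13,14,15): 0⊕0⊕1⊕0⊕0⊕0⊕1⊕1 = 1
Syndrome s8…s1 = 1111 → error at position 15.
Flip position 15: 110000100100011 → 110000100100010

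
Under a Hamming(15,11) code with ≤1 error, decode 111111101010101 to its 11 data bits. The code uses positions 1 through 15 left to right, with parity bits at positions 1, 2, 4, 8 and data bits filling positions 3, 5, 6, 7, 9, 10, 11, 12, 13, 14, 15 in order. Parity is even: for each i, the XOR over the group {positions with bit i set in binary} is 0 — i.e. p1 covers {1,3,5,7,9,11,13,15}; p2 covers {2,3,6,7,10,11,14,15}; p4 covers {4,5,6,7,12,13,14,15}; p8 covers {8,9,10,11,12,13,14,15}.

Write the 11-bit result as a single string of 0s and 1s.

11111010101

s1 (pos 1,3,5,7,9,11,13,15): 1⊕1⊕1⊕1⊕1⊕1⊕1⊕1 = 0
s2 (pos 2,3,6,7,10,11,14,15): 1⊕1⊕1⊕1⊕0⊕1⊕0⊕1 = 0
s4 (pos 4,5,6,7,12,13,14,15): 1⊕1⊕1⊕1⊕0⊕1⊕0⊕1 = 0
s8 (pos 8,9,10,11,12,13,14,15): 0⊕1⊕0⊕1⊕0⊕1⊕0⊕1 = 0
Syndrome s8…s1 = 0000 → no error.
Read data bits from positions 3,5,6,7,9,10,11,12,13,14,15: 11111010101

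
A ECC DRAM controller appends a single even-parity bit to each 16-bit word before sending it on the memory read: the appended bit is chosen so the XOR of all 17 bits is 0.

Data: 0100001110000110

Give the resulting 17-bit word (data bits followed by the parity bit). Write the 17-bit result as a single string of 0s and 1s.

XOR of the 16 data bits: 0⊕1⊕0⊕0⊕0⊕0⊕1⊕1⊕1⊕0⊕0⊕0⊕0⊕1⊕1⊕0 = 0
Parity bit = 0 (so all 17 bits XOR to 0).

01000011100001100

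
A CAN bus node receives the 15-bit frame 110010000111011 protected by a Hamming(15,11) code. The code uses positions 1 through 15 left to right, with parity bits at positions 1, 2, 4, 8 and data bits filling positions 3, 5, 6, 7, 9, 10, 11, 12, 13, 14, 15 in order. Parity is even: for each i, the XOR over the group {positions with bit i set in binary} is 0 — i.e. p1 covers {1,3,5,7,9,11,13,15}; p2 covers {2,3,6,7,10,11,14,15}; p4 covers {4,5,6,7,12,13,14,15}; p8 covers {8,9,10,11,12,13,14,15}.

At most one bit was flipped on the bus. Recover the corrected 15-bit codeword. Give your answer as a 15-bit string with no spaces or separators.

110010000011011

s1 (pos 1,3,5,7,9,11,13,15): 1⊕0⊕1⊕0⊕0⊕1⊕0⊕1 = 0
s2 (pos 2,3,6,7,10,11,14,15): 1⊕0⊕0⊕0⊕1⊕1⊕1⊕1 = 1
s4 (pos 4,5,6,7,12,13,14,15): 0⊕1⊕0⊕0⊕1⊕0⊕1⊕1 = 0
s8 (pos 8,9,10,11,12,13,14,15): 0⊕0⊕1⊕1⊕1⊕0⊕1⊕1 = 1
Syndrome s8…s1 = 1010 → error at position 10.
Flip position 10: 110010000111011 → 110010000011011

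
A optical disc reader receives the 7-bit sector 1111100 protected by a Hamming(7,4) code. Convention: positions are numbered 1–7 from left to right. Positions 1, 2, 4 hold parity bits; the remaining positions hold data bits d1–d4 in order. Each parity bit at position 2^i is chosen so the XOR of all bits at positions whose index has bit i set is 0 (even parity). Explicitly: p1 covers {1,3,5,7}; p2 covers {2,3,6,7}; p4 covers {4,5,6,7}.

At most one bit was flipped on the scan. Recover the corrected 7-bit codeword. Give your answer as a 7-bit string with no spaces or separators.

s1 (pos 1,3,5,7): 1⊕1⊕1⊕0 = 1
s2 (pos 2,3,6,7): 1⊕1⊕0⊕0 = 0
s4 (pos 4,5,6,7): 1⊕1⊕0⊕0 = 0
Syndrome s4…s1 = 001 → error at position 1.
Flip position 1: 1111100 → 0111100

0111100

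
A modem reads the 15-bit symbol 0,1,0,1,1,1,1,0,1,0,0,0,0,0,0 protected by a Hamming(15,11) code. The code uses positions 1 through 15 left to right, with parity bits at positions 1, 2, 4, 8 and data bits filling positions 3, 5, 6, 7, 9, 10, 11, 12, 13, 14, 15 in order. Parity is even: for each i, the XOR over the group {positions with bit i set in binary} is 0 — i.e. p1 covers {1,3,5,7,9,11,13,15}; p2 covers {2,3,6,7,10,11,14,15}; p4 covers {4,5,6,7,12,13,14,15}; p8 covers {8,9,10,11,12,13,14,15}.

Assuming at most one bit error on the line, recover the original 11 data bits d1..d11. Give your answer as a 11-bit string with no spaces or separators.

01111010000

s1 (pos 1,3,5,7,9,11,13,15): 0⊕0⊕1⊕1⊕1⊕0⊕0⊕0 = 1
s2 (pos 2,3,6,7,10,11,14,15): 1⊕0⊕1⊕1⊕0⊕0⊕0⊕0 = 1
s4 (pos 4,5,6,7,12,13,14,15): 1⊕1⊕1⊕1⊕0⊕0⊕0⊕0 = 0
s8 (pos 8,9,10,11,12,13,14,15): 0⊕1⊕0⊕0⊕0⊕0⊕0⊕0 = 1
Syndrome s8…s1 = 1011 → error at position 11.
Flip position 11: 010111101000000 → 010111101010000
Read data bits from positions 3,5,6,7,9,10,11,12,13,14,15: 01111010000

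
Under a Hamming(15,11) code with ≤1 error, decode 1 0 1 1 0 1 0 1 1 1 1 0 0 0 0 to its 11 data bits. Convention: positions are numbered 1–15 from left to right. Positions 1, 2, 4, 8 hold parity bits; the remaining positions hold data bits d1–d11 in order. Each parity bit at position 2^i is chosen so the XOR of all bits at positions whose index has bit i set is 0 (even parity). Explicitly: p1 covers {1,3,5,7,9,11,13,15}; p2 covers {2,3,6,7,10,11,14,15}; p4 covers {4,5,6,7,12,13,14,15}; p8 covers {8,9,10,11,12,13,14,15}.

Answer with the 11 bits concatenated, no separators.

10101110000

s1 (pos 1,3,5,7,9,11,13,15): 1⊕1⊕0⊕0⊕1⊕1⊕0⊕0 = 0
s2 (pos 2,3,6,7,10,11,14,15): 0⊕1⊕1⊕0⊕1⊕1⊕0⊕0 = 0
s4 (pos 4,5,6,7,12,13,14,15): 1⊕0⊕1⊕0⊕0⊕0⊕0⊕0 = 0
s8 (pos 8,9,10,11,12,13,14,15): 1⊕1⊕1⊕1⊕0⊕0⊕0⊕0 = 0
Syndrome s8…s1 = 0000 → no error.
Read data bits from positions 3,5,6,7,9,10,11,12,13,14,15: 10101110000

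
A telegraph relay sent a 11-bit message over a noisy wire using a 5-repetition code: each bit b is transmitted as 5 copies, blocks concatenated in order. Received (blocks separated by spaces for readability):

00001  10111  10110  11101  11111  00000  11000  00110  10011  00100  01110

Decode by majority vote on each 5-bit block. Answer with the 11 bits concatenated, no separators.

01111000101

Block 1 (00001): 1 one → 0
Block 2 (10111): 4 ones → 1
Block 3 (10110): 3 ones → 1
Block 4 (11101): 4 ones → 1
Block 5 (11111): 5 ones → 1
Block 6 (00000): 0 ones → 0
Block 7 (11000): 2 ones → 0
Block 8 (00110): 2 ones → 0
Block 9 (10011): 3 ones → 1
Block 10 (00100): 1 one → 0
Block 11 (01110): 3 ones → 1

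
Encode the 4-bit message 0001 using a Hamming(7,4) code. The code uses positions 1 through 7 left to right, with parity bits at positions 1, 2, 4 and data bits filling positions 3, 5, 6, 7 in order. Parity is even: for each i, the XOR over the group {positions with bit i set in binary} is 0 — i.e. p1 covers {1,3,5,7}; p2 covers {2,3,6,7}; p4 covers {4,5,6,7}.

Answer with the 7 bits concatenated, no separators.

Place data at non-parity positions: p1 p2 0 p4 0 0 1
p1 (pos 1,3,5,7): XOR of data positions = 0⊕0⊕1 = 1
p2 (pos 2,3,6,7): XOR of data positions = 0⊕0⊕1 = 1
p4 (pos 4,5,6,7): XOR of data positions = 0⊕0⊕1 = 1
Codeword: 1101001

1101001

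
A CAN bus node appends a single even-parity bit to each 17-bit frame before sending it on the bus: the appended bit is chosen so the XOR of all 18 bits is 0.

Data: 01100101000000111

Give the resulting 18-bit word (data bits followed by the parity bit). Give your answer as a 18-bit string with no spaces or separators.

011001010000001111

XOR of the 17 data bits: 0⊕1⊕1⊕0⊕0⊕1⊕0⊕1⊕0⊕0⊕0⊕0⊕0⊕0⊕1⊕1⊕1 = 1
Parity bit = 1 (so all 18 bits XOR to 0).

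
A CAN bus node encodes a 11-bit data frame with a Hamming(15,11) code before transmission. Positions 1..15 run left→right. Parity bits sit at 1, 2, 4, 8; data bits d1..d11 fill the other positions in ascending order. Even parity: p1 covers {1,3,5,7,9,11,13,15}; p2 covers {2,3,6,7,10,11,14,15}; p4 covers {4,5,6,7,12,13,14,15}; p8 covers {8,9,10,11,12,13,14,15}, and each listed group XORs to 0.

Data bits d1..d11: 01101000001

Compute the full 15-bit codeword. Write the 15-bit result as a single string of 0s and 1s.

Place data at non-parity positions: p1 p2 0 p4 1 1 0 p8 1 0 0 0 0 0 1
p1 (pos 1,3,5,7,9,11,13,15): XOR of data positions = 0⊕1⊕0⊕1⊕0⊕0⊕1 = 1
p2 (pos 2,3,6,7,10,11,14,15): XOR of data positions = 0⊕1⊕0⊕0⊕0⊕0⊕1 = 0
p4 (pos 4,5,6,7,12,13,14,15): XOR of data positions = 1⊕1⊕0⊕0⊕0⊕0⊕1 = 1
p8 (pos 8,9,10,11,12,13,14,15): XOR of data positions = 1⊕0⊕0⊕0⊕0⊕0⊕1 = 0
Codeword: 100111001000001

100111001000001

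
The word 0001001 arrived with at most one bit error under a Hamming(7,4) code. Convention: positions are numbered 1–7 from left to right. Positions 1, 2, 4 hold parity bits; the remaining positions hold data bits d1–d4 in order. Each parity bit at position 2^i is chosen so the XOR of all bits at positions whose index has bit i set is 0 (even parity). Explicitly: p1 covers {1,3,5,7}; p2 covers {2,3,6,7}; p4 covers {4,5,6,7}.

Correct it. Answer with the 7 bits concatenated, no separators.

s1 (pos 1,3,5,7): 0⊕0⊕0⊕1 = 1
s2 (pos 2,3,6,7): 0⊕0⊕0⊕1 = 1
s4 (pos 4,5,6,7): 1⊕0⊕0⊕1 = 0
Syndrome s4…s1 = 011 → error at position 3.
Flip position 3: 0001001 → 0011001

0011001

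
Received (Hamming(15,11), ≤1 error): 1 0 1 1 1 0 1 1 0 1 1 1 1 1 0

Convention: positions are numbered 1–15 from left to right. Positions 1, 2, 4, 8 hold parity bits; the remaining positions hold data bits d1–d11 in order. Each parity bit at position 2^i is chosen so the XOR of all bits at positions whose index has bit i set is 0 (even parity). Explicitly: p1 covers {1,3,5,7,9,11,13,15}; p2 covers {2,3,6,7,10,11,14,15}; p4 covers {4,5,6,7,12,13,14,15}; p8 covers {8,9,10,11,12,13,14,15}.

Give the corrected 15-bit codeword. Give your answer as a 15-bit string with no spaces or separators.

111110110111110

s1 (pos 1,3,5,7,9,11,13,15): 1⊕1⊕1⊕1⊕0⊕1⊕1⊕0 = 0
s2 (pos 2,3,6,7,10,11,14,15): 0⊕1⊕0⊕1⊕1⊕1⊕1⊕0 = 1
s4 (pos 4,5,6,7,12,13,14,15): 1⊕1⊕0⊕1⊕1⊕1⊕1⊕0 = 0
s8 (pos 8,9,10,11,12,13,14,15): 1⊕0⊕1⊕1⊕1⊕1⊕1⊕0 = 0
Syndrome s8…s1 = 0010 → error at position 2.
Flip position 2: 101110110111110 → 111110110111110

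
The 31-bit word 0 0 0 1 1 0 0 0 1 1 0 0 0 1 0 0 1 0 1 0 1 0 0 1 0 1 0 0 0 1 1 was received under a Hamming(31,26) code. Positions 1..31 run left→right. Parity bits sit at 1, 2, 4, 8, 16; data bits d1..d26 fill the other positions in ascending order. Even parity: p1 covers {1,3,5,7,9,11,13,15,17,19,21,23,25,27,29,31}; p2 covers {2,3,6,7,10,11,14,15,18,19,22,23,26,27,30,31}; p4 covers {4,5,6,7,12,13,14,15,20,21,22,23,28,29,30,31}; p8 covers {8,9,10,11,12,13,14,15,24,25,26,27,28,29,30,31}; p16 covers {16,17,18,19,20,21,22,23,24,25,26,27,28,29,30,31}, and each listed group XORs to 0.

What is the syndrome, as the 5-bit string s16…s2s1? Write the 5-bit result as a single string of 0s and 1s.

s1 (pos 1,3,5,7,9,11,13,15,17,19,21,23,25,27,29,31): 0⊕0⊕1⊕0⊕1⊕0⊕0⊕0⊕1⊕1⊕1⊕0⊕0⊕0⊕0⊕1 = 0
s2 (pos 2,3,6,7,10,11,14,15,18,19,22,23,26,27,30,31): 0⊕0⊕0⊕0⊕1⊕0⊕1⊕0⊕0⊕1⊕0⊕0⊕1⊕0⊕1⊕1 = 0
s4 (pos 4,5,6,7,12,13,14,15,20,21,22,23,28,29,30,31): 1⊕1⊕0⊕0⊕0⊕0⊕1⊕0⊕0⊕1⊕0⊕0⊕0⊕0⊕1⊕1 = 0
s8 (pos 8,9,10,11,12,13,14,15,24,25,26,27,28,29,30,31): 0⊕1⊕1⊕0⊕0⊕0⊕1⊕0⊕1⊕0⊕1⊕0⊕0⊕0⊕1⊕1 = 1
s16 (pos 16,17,18,19,20,21,22,23,24,25,26,27,28,29,30,31): 0⊕1⊕0⊕1⊕0⊕1⊕0⊕0⊕1⊕0⊕1⊕0⊕0⊕0⊕1⊕1 = 1
Syndrome s16…s1 = 11000 → error at position 24.

11000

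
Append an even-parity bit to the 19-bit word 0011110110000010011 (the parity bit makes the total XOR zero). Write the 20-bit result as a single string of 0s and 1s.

00111101100000100111

XOR of the 19 data bits: 0⊕0⊕1⊕1⊕1⊕1⊕0⊕1⊕1⊕0⊕0⊕0⊕0⊕0⊕1⊕0⊕0⊕1⊕1 = 1
Parity bit = 1 (so all 20 bits XOR to 0).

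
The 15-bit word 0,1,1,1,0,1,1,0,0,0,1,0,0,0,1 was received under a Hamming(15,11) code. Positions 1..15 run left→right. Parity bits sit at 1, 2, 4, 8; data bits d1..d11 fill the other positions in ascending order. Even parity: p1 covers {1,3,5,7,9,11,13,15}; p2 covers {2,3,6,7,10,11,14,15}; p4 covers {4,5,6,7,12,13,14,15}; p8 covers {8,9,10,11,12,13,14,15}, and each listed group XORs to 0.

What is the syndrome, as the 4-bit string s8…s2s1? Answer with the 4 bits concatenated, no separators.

s1 (pos 1,3,5,7,9,11,13,15): 0⊕1⊕0⊕1⊕0⊕1⊕0⊕1 = 0
s2 (pos 2,3,6,7,10,11,14,15): 1⊕1⊕1⊕1⊕0⊕1⊕0⊕1 = 0
s4 (pos 4,5,6,7,12,13,14,15): 1⊕0⊕1⊕1⊕0⊕0⊕0⊕1 = 0
s8 (pos 8,9,10,11,12,13,14,15): 0⊕0⊕0⊕1⊕0⊕0⊕0⊕1 = 0
Syndrome s8…s1 = 0000 → no error.

0000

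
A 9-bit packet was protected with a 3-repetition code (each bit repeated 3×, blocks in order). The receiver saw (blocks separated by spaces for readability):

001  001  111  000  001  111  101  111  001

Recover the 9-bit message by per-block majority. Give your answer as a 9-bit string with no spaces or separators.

001001110

Block 1 (001): 1 one → 0
Block 2 (001): 1 one → 0
Block 3 (111): 3 ones → 1
Block 4 (000): 0 ones → 0
Block 5 (001): 1 one → 0
Block 6 (111): 3 ones → 1
Block 7 (101): 2 ones → 1
Block 8 (111): 3 ones → 1
Block 9 (001): 1 one → 0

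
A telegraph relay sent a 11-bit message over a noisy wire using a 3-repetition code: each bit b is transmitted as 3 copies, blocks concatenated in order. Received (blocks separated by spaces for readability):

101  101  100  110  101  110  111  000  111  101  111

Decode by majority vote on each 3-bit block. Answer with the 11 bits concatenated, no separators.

11011110111

Block 1 (101): 2 ones → 1
Block 2 (101): 2 ones → 1
Block 3 (100): 1 one → 0
Block 4 (110): 2 ones → 1
Block 5 (101): 2 ones → 1
Block 6 (110): 2 ones → 1
Block 7 (111): 3 ones → 1
Block 8 (000): 0 ones → 0
Block 9 (111): 3 ones → 1
Block 10 (101): 2 ones → 1
Block 11 (111): 3 ones → 1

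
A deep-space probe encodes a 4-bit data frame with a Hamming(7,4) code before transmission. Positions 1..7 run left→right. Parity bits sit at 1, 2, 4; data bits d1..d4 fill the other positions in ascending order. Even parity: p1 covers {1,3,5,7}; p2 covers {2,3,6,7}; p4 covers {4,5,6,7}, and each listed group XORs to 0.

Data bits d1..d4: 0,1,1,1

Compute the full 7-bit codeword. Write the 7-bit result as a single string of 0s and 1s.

Place data at non-parity positions: p1 p2 0 p4 1 1 1
p1 (pos 1,3,5,7): XOR of data positions = 0⊕1⊕1 = 0
p2 (pos 2,3,6,7): XOR of data positions = 0⊕1⊕1 = 0
p4 (pos 4,5,6,7): XOR of data positions = 1⊕1⊕1 = 1
Codeword: 0001111

0001111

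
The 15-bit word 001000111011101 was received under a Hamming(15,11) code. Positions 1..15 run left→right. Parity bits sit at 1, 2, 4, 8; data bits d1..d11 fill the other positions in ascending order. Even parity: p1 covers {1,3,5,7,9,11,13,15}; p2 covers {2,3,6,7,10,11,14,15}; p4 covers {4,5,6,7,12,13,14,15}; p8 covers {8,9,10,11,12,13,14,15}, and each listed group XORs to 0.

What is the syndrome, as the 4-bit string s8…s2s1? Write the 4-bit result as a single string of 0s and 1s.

0000

s1 (pos 1,3,5,7,9,11,13,15): 0⊕1⊕0⊕1⊕1⊕1⊕1⊕1 = 0
s2 (pos 2,3,6,7,10,11,14,15): 0⊕1⊕0⊕1⊕0⊕1⊕0⊕1 = 0
s4 (pos 4,5,6,7,12,13,14,15): 0⊕0⊕0⊕1⊕1⊕1⊕0⊕1 = 0
s8 (pos 8,9,10,11,12,13,14,15): 1⊕1⊕0⊕1⊕1⊕1⊕0⊕1 = 0
Syndrome s8…s1 = 0000 → no error.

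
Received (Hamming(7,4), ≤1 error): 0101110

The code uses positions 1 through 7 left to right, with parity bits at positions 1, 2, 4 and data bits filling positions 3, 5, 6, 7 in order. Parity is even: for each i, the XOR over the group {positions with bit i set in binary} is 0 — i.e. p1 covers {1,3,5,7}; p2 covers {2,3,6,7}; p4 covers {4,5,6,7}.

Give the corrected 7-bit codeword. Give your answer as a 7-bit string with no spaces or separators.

0101010

s1 (pos 1,3,5,7): 0⊕0⊕1⊕0 = 1
s2 (pos 2,3,6,7): 1⊕0⊕1⊕0 = 0
s4 (pos 4,5,6,7): 1⊕1⊕1⊕0 = 1
Syndrome s4…s1 = 101 → error at position 5.
Flip position 5: 0101110 → 0101010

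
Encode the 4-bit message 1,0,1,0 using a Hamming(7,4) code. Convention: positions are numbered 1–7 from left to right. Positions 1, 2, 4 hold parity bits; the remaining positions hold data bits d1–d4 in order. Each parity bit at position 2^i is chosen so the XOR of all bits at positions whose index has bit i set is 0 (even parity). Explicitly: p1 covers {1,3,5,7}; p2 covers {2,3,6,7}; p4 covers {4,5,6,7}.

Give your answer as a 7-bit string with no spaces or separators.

1011010

Place data at non-parity positions: p1 p2 1 p4 0 1 0
p1 (pos 1,3,5,7): XOR of data positions = 1⊕0⊕0 = 1
p2 (pos 2,3,6,7): XOR of data positions = 1⊕1⊕0 = 0
p4 (pos 4,5,6,7): XOR of data positions = 0⊕1⊕0 = 1
Codeword: 1011010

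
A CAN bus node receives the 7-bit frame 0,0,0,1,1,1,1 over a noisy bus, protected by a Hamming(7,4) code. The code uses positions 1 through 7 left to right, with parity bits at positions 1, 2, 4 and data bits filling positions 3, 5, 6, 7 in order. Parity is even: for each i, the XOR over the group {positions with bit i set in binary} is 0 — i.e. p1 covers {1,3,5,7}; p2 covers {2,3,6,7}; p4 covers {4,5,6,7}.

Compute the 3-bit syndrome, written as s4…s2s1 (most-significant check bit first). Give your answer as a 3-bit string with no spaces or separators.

000

s1 (pos 1,3,5,7): 0⊕0⊕1⊕1 = 0
s2 (pos 2,3,6,7): 0⊕0⊕1⊕1 = 0
s4 (pos 4,5,6,7): 1⊕1⊕1⊕1 = 0
Syndrome s4…s1 = 000 → no error.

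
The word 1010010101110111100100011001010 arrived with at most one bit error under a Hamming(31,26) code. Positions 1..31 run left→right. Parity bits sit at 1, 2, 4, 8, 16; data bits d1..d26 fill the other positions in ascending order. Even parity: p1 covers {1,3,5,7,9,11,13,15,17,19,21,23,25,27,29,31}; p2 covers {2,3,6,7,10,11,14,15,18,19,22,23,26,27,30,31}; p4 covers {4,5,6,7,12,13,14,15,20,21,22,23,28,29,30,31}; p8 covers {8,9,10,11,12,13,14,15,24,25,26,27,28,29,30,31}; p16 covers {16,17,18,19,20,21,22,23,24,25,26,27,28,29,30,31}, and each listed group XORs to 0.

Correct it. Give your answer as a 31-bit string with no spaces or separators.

s1 (pos 1,3,5,7,9,11,13,15,17,19,21,23,25,27,29,31): 1⊕1⊕0⊕0⊕0⊕1⊕0⊕1⊕1⊕0⊕0⊕0⊕1⊕0⊕0⊕0 = 0
s2 (pos 2,3,6,7,10,11,14,15,18,19,22,23,26,27,30,31): 0⊕1⊕1⊕0⊕1⊕1⊕1⊕1⊕0⊕0⊕0⊕0⊕0⊕0⊕1⊕0 = 1
s4 (pos 4,5,6,7,12,13,14,15,20,21,22,23,28,29,30,31): 0⊕0⊕1⊕0⊕1⊕0⊕1⊕1⊕1⊕0⊕0⊕0⊕1⊕0⊕1⊕0 = 1
s8 (pos 8,9,10,11,12,13,14,15,24,25,26,27,28,29,30,31): 1⊕0⊕1⊕1⊕1⊕0⊕1⊕1⊕1⊕1⊕0⊕0⊕1⊕0⊕1⊕0 = 0
s16 (pos 16,17,18,19,20,21,22,23,24,25,26,27,28,29,30,31): 1⊕1⊕0⊕0⊕1⊕0⊕0⊕0⊕1⊕1⊕0⊕0⊕1⊕0⊕1⊕0 = 1
Syndrome s16…s1 = 10110 → error at position 22.
Flip position 22: 1010010101110111100100011001010 → 1010010101110111100101011001010

1010010101110111100101011001010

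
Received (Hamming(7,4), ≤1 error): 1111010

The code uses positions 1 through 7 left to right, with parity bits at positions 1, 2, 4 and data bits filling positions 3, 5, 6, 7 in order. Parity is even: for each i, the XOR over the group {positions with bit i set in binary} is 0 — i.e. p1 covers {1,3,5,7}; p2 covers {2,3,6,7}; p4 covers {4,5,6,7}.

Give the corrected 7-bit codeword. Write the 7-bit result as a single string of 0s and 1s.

1011010

s1 (pos 1,3,5,7): 1⊕1⊕0⊕0 = 0
s2 (pos 2,3,6,7): 1⊕1⊕1⊕0 = 1
s4 (pos 4,5,6,7): 1⊕0⊕1⊕0 = 0
Syndrome s4…s1 = 010 → error at position 2.
Flip position 2: 1111010 → 1011010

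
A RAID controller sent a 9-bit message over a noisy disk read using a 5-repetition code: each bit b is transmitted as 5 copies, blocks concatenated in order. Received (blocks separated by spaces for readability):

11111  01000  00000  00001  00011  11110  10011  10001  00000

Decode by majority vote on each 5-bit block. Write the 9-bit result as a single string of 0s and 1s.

100001100

Block 1 (11111): 5 ones → 1
Block 2 (01000): 1 one → 0
Block 3 (00000): 0 ones → 0
Block 4 (00001): 1 one → 0
Block 5 (00011): 2 ones → 0
Block 6 (11110): 4 ones → 1
Block 7 (10011): 3 ones → 1
Block 8 (10001): 2 ones → 0
Block 9 (00000): 0 ones → 0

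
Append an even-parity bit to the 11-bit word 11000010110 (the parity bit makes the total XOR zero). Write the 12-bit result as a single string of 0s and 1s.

110000101101

XOR of the 11 data bits: 1⊕1⊕0⊕0⊕0⊕0⊕1⊕0⊕1⊕1⊕0 = 1
Parity bit = 1 (so all 12 bits XOR to 0).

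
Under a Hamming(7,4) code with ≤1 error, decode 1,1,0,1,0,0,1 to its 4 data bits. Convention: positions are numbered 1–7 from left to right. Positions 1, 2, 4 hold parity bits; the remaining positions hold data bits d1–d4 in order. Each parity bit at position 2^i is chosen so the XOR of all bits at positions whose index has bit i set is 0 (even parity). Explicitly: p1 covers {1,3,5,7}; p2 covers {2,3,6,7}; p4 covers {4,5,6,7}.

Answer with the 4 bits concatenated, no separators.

s1 (pos 1,3,5,7): 1⊕0⊕0⊕1 = 0
s2 (pos 2,3,6,7): 1⊕0⊕0⊕1 = 0
s4 (pos 4,5,6,7): 1⊕0⊕0⊕1 = 0
Syndrome s4…s1 = 000 → no error.
Read data bits from positions 3,5,6,7: 0001

0001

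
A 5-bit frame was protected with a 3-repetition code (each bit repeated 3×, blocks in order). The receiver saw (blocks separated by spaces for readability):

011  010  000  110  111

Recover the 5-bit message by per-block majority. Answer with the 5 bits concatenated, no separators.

Block 1 (011): 2 ones → 1
Block 2 (010): 1 one → 0
Block 3 (000): 0 ones → 0
Block 4 (110): 2 ones → 1
Block 5 (111): 3 ones → 1

10011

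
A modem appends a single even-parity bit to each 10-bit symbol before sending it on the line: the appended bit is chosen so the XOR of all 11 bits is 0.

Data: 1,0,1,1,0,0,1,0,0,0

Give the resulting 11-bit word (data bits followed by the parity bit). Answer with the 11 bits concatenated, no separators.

10110010000

XOR of the 10 data bits: 1⊕0⊕1⊕1⊕0⊕0⊕1⊕0⊕0⊕0 = 0
Parity bit = 0 (so all 11 bits XOR to 0).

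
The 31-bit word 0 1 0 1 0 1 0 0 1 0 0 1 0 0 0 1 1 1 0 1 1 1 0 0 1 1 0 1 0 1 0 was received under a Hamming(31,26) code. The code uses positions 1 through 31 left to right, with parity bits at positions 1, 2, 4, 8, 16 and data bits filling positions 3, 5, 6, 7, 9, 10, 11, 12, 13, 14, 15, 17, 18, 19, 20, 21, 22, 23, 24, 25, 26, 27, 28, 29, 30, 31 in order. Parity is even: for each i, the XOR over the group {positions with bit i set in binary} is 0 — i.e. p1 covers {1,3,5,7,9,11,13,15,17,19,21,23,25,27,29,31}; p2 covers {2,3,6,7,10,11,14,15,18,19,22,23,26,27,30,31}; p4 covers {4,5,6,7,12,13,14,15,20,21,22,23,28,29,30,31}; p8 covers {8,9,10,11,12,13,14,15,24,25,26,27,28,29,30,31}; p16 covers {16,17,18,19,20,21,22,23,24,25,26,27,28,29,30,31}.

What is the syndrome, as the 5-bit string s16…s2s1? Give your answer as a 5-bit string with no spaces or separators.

s1 (pos 1,3,5,7,9,11,13,15,17,19,21,23,25,27,29,31): 0⊕0⊕0⊕0⊕1⊕0⊕0⊕0⊕1⊕0⊕1⊕0⊕1⊕0⊕0⊕0 = 0
s2 (pos 2,3,6,7,10,11,14,15,18,19,22,23,26,27,30,31): 1⊕0⊕1⊕0⊕0⊕0⊕0⊕0⊕1⊕0⊕1⊕0⊕1⊕0⊕1⊕0 = 0
s4 (pos 4,5,6,7,12,13,14,15,20,21,22,23,28,29,30,31): 1⊕0⊕1⊕0⊕1⊕0⊕0⊕0⊕1⊕1⊕1⊕0⊕1⊕0⊕1⊕0 = 0
s8 (pos 8,9,10,11,12,13,14,15,24,25,26,27,28,29,30,31): 0⊕1⊕0⊕0⊕1⊕0⊕0⊕0⊕0⊕1⊕1⊕0⊕1⊕0⊕1⊕0 = 0
s16 (pos 16,17,18,19,20,21,22,23,24,25,26,27,28,29,30,31): 1⊕1⊕1⊕0⊕1⊕1⊕1⊕0⊕0⊕1⊕1⊕0⊕1⊕0⊕1⊕0 = 0
Syndrome s16…s1 = 00000 → no error.

00000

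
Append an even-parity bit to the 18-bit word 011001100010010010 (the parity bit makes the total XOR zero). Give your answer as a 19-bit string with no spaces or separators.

XOR of the 18 data bits: 0⊕1⊕1⊕0⊕0⊕1⊕1⊕0⊕0⊕0⊕1⊕0⊕0⊕1⊕0⊕0⊕1⊕0 = 1
Parity bit = 1 (so all 19 bits XOR to 0).

0110011000100100101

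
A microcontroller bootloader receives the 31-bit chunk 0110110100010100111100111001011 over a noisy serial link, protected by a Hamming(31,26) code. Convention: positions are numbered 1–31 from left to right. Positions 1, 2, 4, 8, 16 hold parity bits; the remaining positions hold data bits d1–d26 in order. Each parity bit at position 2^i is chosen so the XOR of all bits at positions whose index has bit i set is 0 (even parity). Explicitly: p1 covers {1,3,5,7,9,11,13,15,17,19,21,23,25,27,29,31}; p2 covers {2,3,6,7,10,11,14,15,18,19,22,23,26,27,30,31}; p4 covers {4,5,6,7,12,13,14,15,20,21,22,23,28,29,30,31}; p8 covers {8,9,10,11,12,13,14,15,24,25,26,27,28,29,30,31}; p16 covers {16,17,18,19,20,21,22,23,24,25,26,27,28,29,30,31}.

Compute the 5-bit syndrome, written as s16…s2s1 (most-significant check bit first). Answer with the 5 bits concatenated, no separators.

s1 (pos 1,3,5,7,9,11,13,15,17,19,21,23,25,27,29,31): 0⊕1⊕1⊕0⊕0⊕0⊕0⊕0⊕1⊕1⊕0⊕1⊕1⊕0⊕0⊕1 = 1
s2 (pos 2,3,6,7,10,11,14,15,18,19,22,23,26,27,30,31): 1⊕1⊕1⊕0⊕0⊕0⊕1⊕0⊕1⊕1⊕0⊕1⊕0⊕0⊕1⊕1 = 1
s4 (pos 4,5,6,7,12,13,14,15,20,21,22,23,28,29,30,31): 0⊕1⊕1⊕0⊕1⊕0⊕1⊕0⊕1⊕0⊕0⊕1⊕1⊕0⊕1⊕1 = 1
s8 (pos 8,9,10,11,12,13,14,15,24,25,26,27,28,29,30,31): 1⊕0⊕0⊕0⊕1⊕0⊕1⊕0⊕1⊕1⊕0⊕0⊕1⊕0⊕1⊕1 = 0
s16 (pos 16,17,18,19,20,21,22,23,24,25,26,27,28,29,30,31): 0⊕1⊕1⊕1⊕1⊕0⊕0⊕1⊕1⊕1⊕0⊕0⊕1⊕0⊕1⊕1 = 0
Syndrome s16…s1 = 00111 → error at position 7.

00111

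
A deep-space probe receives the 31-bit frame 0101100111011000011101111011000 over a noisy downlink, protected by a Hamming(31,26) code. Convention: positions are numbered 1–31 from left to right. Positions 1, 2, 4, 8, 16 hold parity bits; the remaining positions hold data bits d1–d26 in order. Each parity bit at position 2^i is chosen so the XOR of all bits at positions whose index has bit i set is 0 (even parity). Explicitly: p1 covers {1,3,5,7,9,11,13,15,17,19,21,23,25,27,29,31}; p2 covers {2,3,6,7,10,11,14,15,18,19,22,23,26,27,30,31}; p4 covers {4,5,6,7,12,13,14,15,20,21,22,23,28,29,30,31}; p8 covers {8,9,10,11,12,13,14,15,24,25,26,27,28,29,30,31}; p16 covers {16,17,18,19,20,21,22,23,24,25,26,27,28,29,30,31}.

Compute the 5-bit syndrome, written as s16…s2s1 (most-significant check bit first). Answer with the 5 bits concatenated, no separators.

s1 (pos 1,3,5,7,9,11,13,15,17,19,21,23,25,27,29,31): 0⊕0⊕1⊕0⊕1⊕0⊕1⊕0⊕0⊕1⊕0⊕1⊕1⊕1⊕0⊕0 = 1
s2 (pos 2,3,6,7,10,11,14,15,18,19,22,23,26,27,30,31): 1⊕0⊕0⊕0⊕1⊕0⊕0⊕0⊕1⊕1⊕1⊕1⊕0⊕1⊕0⊕0 = 1
s4 (pos 4,5,6,7,12,13,14,15,20,21,22,23,28,29,30,31): 1⊕1⊕0⊕0⊕1⊕1⊕0⊕0⊕1⊕0⊕1⊕1⊕1⊕0⊕0⊕0 = 0
s8 (pos 8,9,10,11,12,13,14,15,24,25,26,27,28,29,30,31): 1⊕1⊕1⊕0⊕1⊕1⊕0⊕0⊕1⊕1⊕0⊕1⊕1⊕0⊕0⊕0 = 1
s16 (pos 16,17,18,19,20,21,22,23,24,25,26,27,28,29,30,31): 0⊕0⊕1⊕1⊕1⊕0⊕1⊕1⊕1⊕1⊕0⊕1⊕1⊕0⊕0⊕0 = 1
Syndrome s16…s1 = 11011 → error at position 27.

11011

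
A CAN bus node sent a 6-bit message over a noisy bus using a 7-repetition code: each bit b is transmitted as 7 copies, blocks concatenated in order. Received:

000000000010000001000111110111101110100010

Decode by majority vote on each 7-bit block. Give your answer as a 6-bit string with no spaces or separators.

Block 1 (0000000): 0 ones → 0
Block 2 (0001000): 1 one → 0
Block 3 (0001000): 1 one → 0
Block 4 (1111101): 6 ones → 1
Block 5 (1110111): 6 ones → 1
Block 6 (0100010): 2 ones → 0

000110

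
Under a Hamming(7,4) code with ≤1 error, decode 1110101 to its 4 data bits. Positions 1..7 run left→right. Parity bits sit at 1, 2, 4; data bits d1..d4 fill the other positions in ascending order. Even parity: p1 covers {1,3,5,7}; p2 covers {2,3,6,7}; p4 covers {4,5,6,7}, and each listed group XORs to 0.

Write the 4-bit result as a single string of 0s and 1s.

s1 (pos 1,3,5,7): 1⊕1⊕1⊕1 = 0
s2 (pos 2,3,6,7): 1⊕1⊕0⊕1 = 1
s4 (pos 4,5,6,7): 0⊕1⊕0⊕1 = 0
Syndrome s4…s1 = 010 → error at position 2.
Flip position 2: 1110101 → 1010101
Read data bits from positions 3,5,6,7: 1101

1101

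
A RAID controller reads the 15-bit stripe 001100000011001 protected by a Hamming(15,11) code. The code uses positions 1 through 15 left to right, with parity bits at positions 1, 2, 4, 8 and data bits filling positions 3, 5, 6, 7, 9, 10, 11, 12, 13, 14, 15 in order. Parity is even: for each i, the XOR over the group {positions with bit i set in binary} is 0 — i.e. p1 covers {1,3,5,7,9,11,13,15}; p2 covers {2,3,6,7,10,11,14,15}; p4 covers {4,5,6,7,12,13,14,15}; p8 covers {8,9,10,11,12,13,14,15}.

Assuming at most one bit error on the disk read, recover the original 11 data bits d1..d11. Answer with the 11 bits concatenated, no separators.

10000011000

s1 (pos 1,3,5,7,9,11,13,15): 0⊕1⊕0⊕0⊕0⊕1⊕0⊕1 = 1
s2 (pos 2,3,6,7,10,11,14,15): 0⊕1⊕0⊕0⊕0⊕1⊕0⊕1 = 1
s4 (pos 4,5,6,7,12,13,14,15): 1⊕0⊕0⊕0⊕1⊕0⊕0⊕1 = 1
s8 (pos 8,9,10,11,12,13,14,15): 0⊕0⊕0⊕1⊕1⊕0⊕0⊕1 = 1
Syndrome s8…s1 = 1111 → error at position 15.
Flip position 15: 001100000011001 → 001100000011000
Read data bits from positions 3,5,6,7,9,10,11,12,13,14,15: 10000011000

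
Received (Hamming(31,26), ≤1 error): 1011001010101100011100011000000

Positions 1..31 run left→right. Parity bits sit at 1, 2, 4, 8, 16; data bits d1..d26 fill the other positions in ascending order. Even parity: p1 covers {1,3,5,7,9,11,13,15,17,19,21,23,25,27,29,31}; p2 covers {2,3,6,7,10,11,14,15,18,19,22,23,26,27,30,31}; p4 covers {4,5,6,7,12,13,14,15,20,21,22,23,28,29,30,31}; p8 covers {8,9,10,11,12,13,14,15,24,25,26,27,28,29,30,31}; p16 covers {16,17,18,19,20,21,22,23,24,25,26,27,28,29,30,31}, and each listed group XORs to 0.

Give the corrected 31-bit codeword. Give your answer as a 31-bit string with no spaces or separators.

1011001010101100011000011000000

s1 (pos 1,3,5,7,9,11,13,15,17,19,21,23,25,27,29,31): 1⊕1⊕0⊕1⊕1⊕1⊕1⊕0⊕0⊕1⊕0⊕0⊕1⊕0⊕0⊕0 = 0
s2 (pos 2,3,6,7,10,11,14,15,18,19,22,23,26,27,30,31): 0⊕1⊕0⊕1⊕0⊕1⊕1⊕0⊕1⊕1⊕0⊕0⊕0⊕0⊕0⊕0 = 0
s4 (pos 4,5,6,7,12,13,14,15,20,21,22,23,28,29,30,31): 1⊕0⊕0⊕1⊕0⊕1⊕1⊕0⊕1⊕0⊕0⊕0⊕0⊕0⊕0⊕0 = 1
s8 (pos 8,9,10,11,12,13,14,15,24,25,26,27,28,29,30,31): 0⊕1⊕0⊕1⊕0⊕1⊕1⊕0⊕1⊕1⊕0⊕0⊕0⊕0⊕0⊕0 = 0
s16 (pos 16,17,18,19,20,21,22,23,24,25,26,27,28,29,30,31): 0⊕0⊕1⊕1⊕1⊕0⊕0⊕0⊕1⊕1⊕0⊕0⊕0⊕0⊕0⊕0 = 1
Syndrome s16…s1 = 10100 → error at position 20.
Flip position 20: 1011001010101100011100011000000 → 1011001010101100011000011000000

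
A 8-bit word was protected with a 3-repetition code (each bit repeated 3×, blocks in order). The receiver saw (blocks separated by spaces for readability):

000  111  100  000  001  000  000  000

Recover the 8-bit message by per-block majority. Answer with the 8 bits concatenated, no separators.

01000000

Block 1 (000): 0 ones → 0
Block 2 (111): 3 ones → 1
Block 3 (100): 1 one → 0
Block 4 (000): 0 ones → 0
Block 5 (001): 1 one → 0
Block 6 (000): 0 ones → 0
Block 7 (000): 0 ones → 0
Block 8 (000): 0 ones → 0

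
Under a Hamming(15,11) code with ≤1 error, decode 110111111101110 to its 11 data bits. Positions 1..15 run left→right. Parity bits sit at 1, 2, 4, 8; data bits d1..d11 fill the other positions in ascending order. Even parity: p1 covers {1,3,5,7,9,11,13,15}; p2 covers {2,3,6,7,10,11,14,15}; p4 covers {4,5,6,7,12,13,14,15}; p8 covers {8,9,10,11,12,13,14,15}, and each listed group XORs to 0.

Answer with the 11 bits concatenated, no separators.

01101101110

s1 (pos 1,3,5,7,9,11,13,15): 1⊕0⊕1⊕1⊕1⊕0⊕1⊕0 = 1
s2 (pos 2,3,6,7,10,11,14,15): 1⊕0⊕1⊕1⊕1⊕0⊕1⊕0 = 1
s4 (pos 4,5,6,7,12,13,14,15): 1⊕1⊕1⊕1⊕1⊕1⊕1⊕0 = 1
s8 (pos 8,9,10,11,12,13,14,15): 1⊕1⊕1⊕0⊕1⊕1⊕1⊕0 = 0
Syndrome s8…s1 = 0111 → error at position 7.
Flip position 7: 110111111101110 → 110111011101110
Read data bits from positions 3,5,6,7,9,10,11,12,13,14,15: 01101101110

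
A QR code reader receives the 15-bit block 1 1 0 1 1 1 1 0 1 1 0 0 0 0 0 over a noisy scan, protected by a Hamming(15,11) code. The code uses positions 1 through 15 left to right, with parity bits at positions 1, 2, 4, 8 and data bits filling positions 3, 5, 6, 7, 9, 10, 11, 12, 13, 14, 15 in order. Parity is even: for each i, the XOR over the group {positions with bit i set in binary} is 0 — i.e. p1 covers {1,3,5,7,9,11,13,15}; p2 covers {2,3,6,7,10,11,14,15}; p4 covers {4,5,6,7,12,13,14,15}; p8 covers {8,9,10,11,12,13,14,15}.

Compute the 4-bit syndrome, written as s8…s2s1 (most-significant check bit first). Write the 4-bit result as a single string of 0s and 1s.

s1 (pos 1,3,5,7,9,11,13,15): 1⊕0⊕1⊕1⊕1⊕0⊕0⊕0 = 0
s2 (pos 2,3,6,7,10,11,14,15): 1⊕0⊕1⊕1⊕1⊕0⊕0⊕0 = 0
s4 (pos 4,5,6,7,12,13,14,15): 1⊕1⊕1⊕1⊕0⊕0⊕0⊕0 = 0
s8 (pos 8,9,10,11,12,13,14,15): 0⊕1⊕1⊕0⊕0⊕0⊕0⊕0 = 0
Syndrome s8…s1 = 0000 → no error.

0000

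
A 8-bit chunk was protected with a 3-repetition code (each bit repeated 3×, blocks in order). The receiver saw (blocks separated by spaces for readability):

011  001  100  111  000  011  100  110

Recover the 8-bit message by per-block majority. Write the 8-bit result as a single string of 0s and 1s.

Block 1 (011): 2 ones → 1
Block 2 (001): 1 one → 0
Block 3 (100): 1 one → 0
Block 4 (111): 3 ones → 1
Block 5 (000): 0 ones → 0
Block 6 (011): 2 ones → 1
Block 7 (100): 1 one → 0
Block 8 (110): 2 ones → 1

10010101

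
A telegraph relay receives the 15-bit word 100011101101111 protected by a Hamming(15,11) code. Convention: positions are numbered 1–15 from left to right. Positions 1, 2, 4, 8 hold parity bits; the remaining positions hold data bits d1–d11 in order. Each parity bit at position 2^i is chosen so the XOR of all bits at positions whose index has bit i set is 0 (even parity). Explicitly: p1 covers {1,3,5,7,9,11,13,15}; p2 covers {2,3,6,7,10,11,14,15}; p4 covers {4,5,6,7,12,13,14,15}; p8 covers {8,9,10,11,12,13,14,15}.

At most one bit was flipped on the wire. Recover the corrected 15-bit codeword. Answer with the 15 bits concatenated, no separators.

s1 (pos 1,3,5,7,9,11,13,15): 1⊕0⊕1⊕1⊕1⊕0⊕1⊕1 = 0
s2 (pos 2,3,6,7,10,11,14,15): 0⊕0⊕1⊕1⊕1⊕0⊕1⊕1 = 1
s4 (pos 4,5,6,7,12,13,14,15): 0⊕1⊕1⊕1⊕1⊕1⊕1⊕1 = 1
s8 (pos 8,9,10,11,12,13,14,15): 0⊕1⊕1⊕0⊕1⊕1⊕1⊕1 = 0
Syndrome s8…s1 = 0110 → error at position 6.
Flip position 6: 100011101101111 → 100010101101111

100010101101111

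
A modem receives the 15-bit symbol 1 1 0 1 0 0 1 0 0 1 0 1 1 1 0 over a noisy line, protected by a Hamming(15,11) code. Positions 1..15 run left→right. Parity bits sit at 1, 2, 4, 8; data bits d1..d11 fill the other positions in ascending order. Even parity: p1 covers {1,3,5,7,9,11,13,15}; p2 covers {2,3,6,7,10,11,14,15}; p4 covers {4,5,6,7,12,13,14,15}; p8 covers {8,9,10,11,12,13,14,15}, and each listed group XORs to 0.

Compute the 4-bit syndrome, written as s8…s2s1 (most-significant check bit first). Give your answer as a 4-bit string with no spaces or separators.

s1 (pos 1,3,5,7,9,11,13,15): 1⊕0⊕0⊕1⊕0⊕0⊕1⊕0 = 1
s2 (pos 2,3,6,7,10,11,14,15): 1⊕0⊕0⊕1⊕1⊕0⊕1⊕0 = 0
s4 (pos 4,5,6,7,12,13,14,15): 1⊕0⊕0⊕1⊕1⊕1⊕1⊕0 = 1
s8 (pos 8,9,10,11,12,13,14,15): 0⊕0⊕1⊕0⊕1⊕1⊕1⊕0 = 0
Syndrome s8…s1 = 0101 → error at position 5.

0101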